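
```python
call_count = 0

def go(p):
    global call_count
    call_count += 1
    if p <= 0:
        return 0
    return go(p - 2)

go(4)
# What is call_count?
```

Linear recursion stepping by 2: 3 calls from p=4 down to ≤0.

Answer: 3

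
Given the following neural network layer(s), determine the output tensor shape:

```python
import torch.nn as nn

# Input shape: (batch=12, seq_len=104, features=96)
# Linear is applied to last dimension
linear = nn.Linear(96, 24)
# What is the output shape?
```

Input: (12, 104, 96) -> Output: (12, 104, 24)

Answer: (12, 104, 24)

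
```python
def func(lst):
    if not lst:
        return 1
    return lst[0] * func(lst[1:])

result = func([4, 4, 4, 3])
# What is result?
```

Product over [4, 4, 4, 3] = 4 * 4 * 4 * 3 = 192

Answer: 192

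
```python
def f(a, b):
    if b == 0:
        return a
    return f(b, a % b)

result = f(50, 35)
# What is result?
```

f(50, 35) -> f(35, 15) -> f(15, 5) -> f(5, 0) -> 5

Answer: 5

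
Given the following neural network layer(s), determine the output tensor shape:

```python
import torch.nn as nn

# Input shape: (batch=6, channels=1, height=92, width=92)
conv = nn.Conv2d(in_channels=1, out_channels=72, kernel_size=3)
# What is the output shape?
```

Input: (6, 1, 92, 92) -> Output: (6, 72, 90, 90)

Answer: (6, 72, 90, 90)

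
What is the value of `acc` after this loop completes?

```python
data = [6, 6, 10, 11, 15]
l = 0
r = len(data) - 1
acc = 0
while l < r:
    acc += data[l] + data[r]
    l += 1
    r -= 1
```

Sum of pairs from ends
`acc` takes the values: 0 → 21 → 38

Answer: 38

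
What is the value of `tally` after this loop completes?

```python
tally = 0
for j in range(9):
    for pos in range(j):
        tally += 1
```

Triangle number: 0+1+2+...+8
`tally` takes the values: 0 → 1 → 2 → 3 → 4 → 5 → 6 → 7 → 8 → 9 → 10 → 11 → 12 → 13 → 14 → 15 → 16 → 17 → 18 → 19 → 20 → 21 → 22 → 23 → 24 → 25 → 26 → 27 → 28 → 29 → 30 → 31 → 32 → 33 → 34 → 35 → 36

Answer: 36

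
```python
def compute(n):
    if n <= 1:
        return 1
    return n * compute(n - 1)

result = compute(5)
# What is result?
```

compute(5) = 5 * 4 * 3 * 2 * 1 = 120

Answer: 120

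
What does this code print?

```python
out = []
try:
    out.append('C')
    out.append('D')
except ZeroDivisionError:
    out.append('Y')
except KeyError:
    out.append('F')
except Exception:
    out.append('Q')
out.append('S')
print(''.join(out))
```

Execution trace: 'C' (try body) → 'D' (try body, no exception) → 'S' (after the try/except). Output: CDS

Answer: CDS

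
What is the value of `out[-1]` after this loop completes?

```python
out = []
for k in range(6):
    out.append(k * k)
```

Last element of squares 0 to 5
`out` takes the values: [] → [0] → [0, 1] → [0, 1, 4] → [0, 1, 4, 9] → [0, 1, 4, 9, 16] → [0, 1, 4, 9, 16, 25]
So `out[-1]` = 25

Answer: 25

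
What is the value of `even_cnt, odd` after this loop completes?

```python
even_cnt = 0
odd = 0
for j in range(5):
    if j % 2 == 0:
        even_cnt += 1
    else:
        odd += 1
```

Count evens and odds in range(5)
`even_cnt, odd` takes the values: (0, 0) → (1, 0) → (1, 1) → (2, 1) → (2, 2) → (3, 2)

Answer: 3, 2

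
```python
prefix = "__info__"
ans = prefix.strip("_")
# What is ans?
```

Trace:
`prefix = "__info__"` → prefix = '__info__'
`ans = prefix.strip("_")` → ans = 'info'
So ans = 'info'

Answer: 'info'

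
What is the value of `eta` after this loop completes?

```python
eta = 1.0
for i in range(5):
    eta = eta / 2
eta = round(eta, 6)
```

Halving LR 5 times: 1 / 2^5
`eta` takes the values: 1.0 → 0.5 → 0.25 → 0.125 → 0.0625 → 0.03125

Answer: 0.03125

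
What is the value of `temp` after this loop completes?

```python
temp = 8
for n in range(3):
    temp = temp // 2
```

Halve 3 times: 8 // 2^3 = 1
`temp` takes the values: 8 → 4 → 2 → 1

Answer: 1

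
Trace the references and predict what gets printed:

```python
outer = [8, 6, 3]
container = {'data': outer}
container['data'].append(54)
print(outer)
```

Key concept: dict holds reference to list.
Step by step:
`outer = [8, 6, 3]` → outer = [8, 6, 3]
`container = {'data': outer}` → container = {'data': [8, 6, 3]}
`container['data'].append(54)` → outer = [8, 6, 3, 54]; container = {'data': [8, 6, 3, 54]}
`print(outer)` → prints [8, 6, 3, 54]

Answer: [8, 6, 3, 54]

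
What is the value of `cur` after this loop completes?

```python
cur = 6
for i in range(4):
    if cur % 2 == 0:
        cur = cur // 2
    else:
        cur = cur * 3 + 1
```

Collatz-style transformation from 6
`cur` takes the values: 6 → 3 → 10 → 5 → 16

Answer: 16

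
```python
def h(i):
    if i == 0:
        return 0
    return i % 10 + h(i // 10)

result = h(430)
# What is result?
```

Sum of digits of 430: 0 + 3 + 4 = 7

Answer: 7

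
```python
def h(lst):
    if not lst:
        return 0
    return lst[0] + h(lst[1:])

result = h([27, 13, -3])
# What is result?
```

27 + 13 + (-3) + 0 = 37

Answer: 37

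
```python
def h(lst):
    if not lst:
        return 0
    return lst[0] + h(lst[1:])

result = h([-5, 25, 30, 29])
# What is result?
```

(-5) + 25 + 30 + 29 + 0 = 79

Answer: 79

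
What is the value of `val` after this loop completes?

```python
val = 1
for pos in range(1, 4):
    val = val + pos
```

Start at 1, add 1 through 3
`val` takes the values: 1 → 2 → 4 → 7

Answer: 7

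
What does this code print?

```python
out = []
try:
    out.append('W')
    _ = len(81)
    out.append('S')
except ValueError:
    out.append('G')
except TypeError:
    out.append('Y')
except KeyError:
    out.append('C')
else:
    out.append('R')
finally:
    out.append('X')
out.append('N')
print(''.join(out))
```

Execution trace: 'W' (try body) → 'Y' (except TypeError) → 'X' (finally) → 'N' (after the try/except). Output: WYXN

Answer: WYXN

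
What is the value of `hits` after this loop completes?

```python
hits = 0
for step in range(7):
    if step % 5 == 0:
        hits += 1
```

Count numbers divisible by 5 in range(7)
`hits` takes the values: 0 → 1 → 2

Answer: 2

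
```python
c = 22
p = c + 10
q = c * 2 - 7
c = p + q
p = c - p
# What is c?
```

Trace:
`c = 22` → c = 22
`p = c + 10` → p = 32
`q = c * 2 - 7` → q = 37
`c = p + q` → c = 69
`p = c - p` → p = 37
So c = 69

Answer: 69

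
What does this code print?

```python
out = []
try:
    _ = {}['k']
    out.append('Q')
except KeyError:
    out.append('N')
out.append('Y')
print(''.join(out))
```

Execution trace: 'N' (except KeyError) → 'Y' (after the try/except). Output: NY

Answer: NY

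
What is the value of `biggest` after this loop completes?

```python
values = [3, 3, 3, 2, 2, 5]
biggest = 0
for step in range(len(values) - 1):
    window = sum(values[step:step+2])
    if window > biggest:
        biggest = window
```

Max sum of 2-element window in [3, 3, 3, 2, 2, 5]
`biggest` takes the values: 0 → 6 → 7

Answer: 7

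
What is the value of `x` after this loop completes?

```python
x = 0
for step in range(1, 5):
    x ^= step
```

XOR of 1 to 4
`x` takes the values: 0 → 1 → 3 → 0 → 4

Answer: 4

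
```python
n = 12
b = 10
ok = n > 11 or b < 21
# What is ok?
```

Trace:
`n = 12` → n = 12
`b = 10` → b = 10
`ok = n > 11 or b < 21` → ok = True
So ok = True

Answer: True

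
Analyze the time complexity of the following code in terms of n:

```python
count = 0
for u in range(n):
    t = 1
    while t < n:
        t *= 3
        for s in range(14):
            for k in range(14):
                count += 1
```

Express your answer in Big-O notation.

Each loop level contributes: n × log n × 1 × 1. Multiplying the contributions gives O(n log n).

Answer: O(n log n)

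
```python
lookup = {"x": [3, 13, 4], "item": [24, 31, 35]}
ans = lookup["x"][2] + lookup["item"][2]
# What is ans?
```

Trace:
`lookup = {"x": [3, 13, 4], "item": [24, 31, 35]}` → lookup = {'x': [3, 13, 4], 'item': [24, 31, 35]}
`ans = lookup["x"][2] + lookup["item"][2]` → ans = 39
So ans = 39

Answer: 39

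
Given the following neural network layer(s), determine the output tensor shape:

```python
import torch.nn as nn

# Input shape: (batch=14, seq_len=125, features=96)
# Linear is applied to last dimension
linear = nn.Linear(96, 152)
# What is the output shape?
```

Input: (14, 125, 96) -> Output: (14, 125, 152)

Answer: (14, 125, 152)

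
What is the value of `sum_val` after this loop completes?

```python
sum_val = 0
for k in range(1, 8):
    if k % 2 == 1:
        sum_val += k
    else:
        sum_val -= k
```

Add odd, subtract even
`sum_val` takes the values: 0 → 1 → -1 → 2 → -2 → 3 → -3 → 4

Answer: 4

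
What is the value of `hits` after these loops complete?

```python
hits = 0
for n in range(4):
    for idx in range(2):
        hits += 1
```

4 * 2 = 8
`hits` takes the values: 0 → 1 → 2 → 3 → 4 → 5 → 6 → 7 → 8

Answer: 8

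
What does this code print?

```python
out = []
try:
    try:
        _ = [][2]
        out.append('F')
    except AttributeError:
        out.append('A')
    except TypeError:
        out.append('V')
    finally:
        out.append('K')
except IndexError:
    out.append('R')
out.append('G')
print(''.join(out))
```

Execution trace: 'K' (finally) → 'R' (outer except IndexError) → 'G' (after the try/except). Output: KRG

Answer: KRG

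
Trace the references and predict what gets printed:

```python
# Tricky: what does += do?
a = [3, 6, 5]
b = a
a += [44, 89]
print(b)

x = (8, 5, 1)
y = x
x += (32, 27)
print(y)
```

Key concept: += behavior differs for mutable vs immutable.
Step by step:
`a = [3, 6, 5]` → a = [3, 6, 5]
`b = a` → b = [3, 6, 5] (same object as a)
`a += [44, 89]` → a = [3, 6, 5, 44, 89] (same object as b); b = [3, 6, 5, 44, 89] (same object as a)
`print(b)` → prints [3, 6, 5, 44, 89]
`x = (8, 5, 1)` → x = (8, 5, 1)
`y = x` → y = (8, 5, 1)
`x += (32, 27)` → x = (8, 5, 1, 32, 27)
`print(y)` → prints (8, 5, 1)

Answer:
[3, 6, 5, 44, 89]
(8, 5, 1)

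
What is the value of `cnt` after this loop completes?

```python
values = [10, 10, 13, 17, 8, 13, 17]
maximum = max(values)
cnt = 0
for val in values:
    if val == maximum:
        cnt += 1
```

Count of max value 17 in [10, 10, 13, 17, 8, 13, 17]
`cnt` takes the values: 0 → 1 → 2

Answer: 2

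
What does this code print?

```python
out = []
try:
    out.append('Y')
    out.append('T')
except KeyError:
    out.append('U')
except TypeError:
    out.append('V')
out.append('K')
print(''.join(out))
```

Execution trace: 'Y' (try body) → 'T' (try body, no exception) → 'K' (after the try/except). Output: YTK

Answer: YTK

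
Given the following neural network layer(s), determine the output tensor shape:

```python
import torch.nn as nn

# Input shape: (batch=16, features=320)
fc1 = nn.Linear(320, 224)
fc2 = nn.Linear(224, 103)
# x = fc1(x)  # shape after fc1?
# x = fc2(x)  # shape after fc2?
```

Input: (16, 320) -> after fc1: (16, 224) -> Output: (16, 103)

Answer: (16, 103)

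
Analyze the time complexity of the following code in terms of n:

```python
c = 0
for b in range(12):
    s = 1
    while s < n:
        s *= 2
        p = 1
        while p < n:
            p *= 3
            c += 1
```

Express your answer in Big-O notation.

Each loop level contributes: 1 × log n × log n. Multiplying the contributions gives O(log² n).

Answer: O(log² n)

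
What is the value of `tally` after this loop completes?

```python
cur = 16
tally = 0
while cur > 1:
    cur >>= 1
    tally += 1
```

Count right shifts until 1
`tally` takes the values: 0 → 1 → 2 → 3 → 4

Answer: 4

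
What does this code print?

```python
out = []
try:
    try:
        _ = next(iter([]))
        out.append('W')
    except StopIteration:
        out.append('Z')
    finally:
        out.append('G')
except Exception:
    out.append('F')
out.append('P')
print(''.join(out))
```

Execution trace: 'Z' (inner except StopIteration) → 'G' (inner finally) → 'P' (after the try/except). Output: ZGP

Answer: ZGP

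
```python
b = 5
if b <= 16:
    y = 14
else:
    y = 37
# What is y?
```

Trace:
`b = 5` → b = 5
`if b <= 16: ...` → b <= 16 is True → y = 14
So y = 14

Answer: 14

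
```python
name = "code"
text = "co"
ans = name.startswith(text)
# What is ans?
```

Trace:
`name = "code"` → name = 'code'
`text = "co"` → text = 'co'
`ans = name.startswith(text)` → ans = True
So ans = True

Answer: True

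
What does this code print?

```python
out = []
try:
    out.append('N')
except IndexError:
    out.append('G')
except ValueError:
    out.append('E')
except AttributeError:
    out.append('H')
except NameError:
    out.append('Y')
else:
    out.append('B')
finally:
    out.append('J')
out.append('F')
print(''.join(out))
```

Execution trace: 'N' (try body, no exception) → 'B' (else) → 'J' (finally) → 'F' (after the try/except). Output: NBJF

Answer: NBJF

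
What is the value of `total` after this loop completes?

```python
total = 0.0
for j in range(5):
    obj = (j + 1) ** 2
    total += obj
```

Sum of squared losses 1² + 2² + ... + 5²
`total` takes the values: 0.0 → 1.0 → 5.0 → 14.0 → 30.0 → 55.0

Answer: 55.0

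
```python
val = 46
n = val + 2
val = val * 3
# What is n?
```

Trace:
`val = 46` → val = 46
`n = val + 2` → n = 48
`val = val * 3` → val = 138
So n = 48

Answer: 48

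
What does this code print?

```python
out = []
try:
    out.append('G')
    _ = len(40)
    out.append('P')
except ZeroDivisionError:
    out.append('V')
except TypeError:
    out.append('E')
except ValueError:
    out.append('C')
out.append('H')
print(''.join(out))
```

Execution trace: 'G' (try body) → 'E' (except TypeError) → 'H' (after the try/except). Output: GEH

Answer: GEH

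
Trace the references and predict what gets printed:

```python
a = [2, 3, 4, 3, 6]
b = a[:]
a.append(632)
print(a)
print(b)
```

Key concept: slice [:] creates copy.
Step by step:
`a = [2, 3, 4, 3, 6]` → a = [2, 3, 4, 3, 6]
`b = a[:]` → b = [2, 3, 4, 3, 6]
`a.append(632)` → a = [2, 3, 4, 3, 6, 632]
`print(a)` → prints [2, 3, 4, 3, 6, 632]
`print(b)` → prints [2, 3, 4, 3, 6]

Answer:
[2, 3, 4, 3, 6, 632]
[2, 3, 4, 3, 6]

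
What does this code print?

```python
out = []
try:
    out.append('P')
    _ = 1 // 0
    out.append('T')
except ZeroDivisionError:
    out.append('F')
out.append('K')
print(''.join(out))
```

Execution trace: 'P' (try body) → 'F' (except ZeroDivisionError) → 'K' (after the try/except). Output: PFK

Answer: PFK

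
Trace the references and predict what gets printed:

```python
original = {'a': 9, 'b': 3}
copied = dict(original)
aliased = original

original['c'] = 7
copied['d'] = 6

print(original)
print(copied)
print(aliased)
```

Key concept: dict() creates copy, assignment creates alias.
Step by step:
`original = {'a': 9, 'b': 3}` → original = {'a': 9, 'b': 3}
`copied = dict(original)` → copied = {'a': 9, 'b': 3}
`aliased = original` → aliased = {'a': 9, 'b': 3} (same object as original)
`original['c'] = 7` → original = {'a': 9, 'b': 3, 'c': 7} (same object as aliased); aliased = {'a': 9, 'b': 3, 'c': 7} (same object as original)
`copied['d'] = 6` → copied = {'a': 9, 'b': 3, 'd': 6}
`print(original)` → prints {'a': 9, 'b': 3, 'c': 7}
`print(copied)` → prints {'a': 9, 'b': 3, 'd': 6}
`print(aliased)` → prints {'a': 9, 'b': 3, 'c': 7}

Answer:
{'a': 9, 'b': 3, 'c': 7}
{'a': 9, 'b': 3, 'd': 6}
{'a': 9, 'b': 3, 'c': 7}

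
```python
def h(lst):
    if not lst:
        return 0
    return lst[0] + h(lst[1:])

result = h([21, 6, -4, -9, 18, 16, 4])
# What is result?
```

21 + 6 + (-4) + (-9) + 18 + 16 + 4 + 0 = 52

Answer: 52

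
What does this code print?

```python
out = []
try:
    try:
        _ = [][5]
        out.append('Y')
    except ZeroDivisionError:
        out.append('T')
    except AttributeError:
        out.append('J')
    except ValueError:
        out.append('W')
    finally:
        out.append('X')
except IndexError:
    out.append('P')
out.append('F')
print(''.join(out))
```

Execution trace: 'X' (finally) → 'P' (outer except IndexError) → 'F' (after the try/except). Output: XPF

Answer: XPF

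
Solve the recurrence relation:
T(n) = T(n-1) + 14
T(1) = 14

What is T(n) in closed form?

Unrolling: T(n) = T(1) + 14·(n-1) = 14 + 14(n-1) = 14n.

Answer: T(n) = 14n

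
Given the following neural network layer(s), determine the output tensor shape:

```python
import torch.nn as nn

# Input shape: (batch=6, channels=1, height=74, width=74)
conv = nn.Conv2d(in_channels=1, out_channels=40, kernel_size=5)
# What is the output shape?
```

Input: (6, 1, 74, 74) -> Output: (6, 40, 70, 70)

Answer: (6, 40, 70, 70)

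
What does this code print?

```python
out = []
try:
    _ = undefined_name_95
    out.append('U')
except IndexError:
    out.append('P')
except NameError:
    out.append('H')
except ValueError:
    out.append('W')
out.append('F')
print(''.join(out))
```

Execution trace: 'H' (except NameError) → 'F' (after the try/except). Output: HF

Answer: HF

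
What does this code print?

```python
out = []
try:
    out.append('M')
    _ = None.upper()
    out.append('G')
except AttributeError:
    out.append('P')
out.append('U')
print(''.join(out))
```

Execution trace: 'M' (try body) → 'P' (except AttributeError) → 'U' (after the try/except). Output: MPU

Answer: MPU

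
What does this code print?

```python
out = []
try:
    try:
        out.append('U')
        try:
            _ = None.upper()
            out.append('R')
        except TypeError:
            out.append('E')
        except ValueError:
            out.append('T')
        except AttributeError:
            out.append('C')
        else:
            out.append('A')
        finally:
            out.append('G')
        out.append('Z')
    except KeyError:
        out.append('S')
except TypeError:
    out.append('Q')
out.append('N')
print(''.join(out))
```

Execution trace: 'U' (try body) → 'C' (inner except AttributeError) → 'G' (inner finally) → 'Z' (try body, no exception) → 'N' (after the try/except). Output: UCGZN

Answer: UCGZN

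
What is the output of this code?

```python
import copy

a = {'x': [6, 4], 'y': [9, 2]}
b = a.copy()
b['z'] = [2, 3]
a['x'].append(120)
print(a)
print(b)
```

Key concept: shallow copy of dict with mutable values.
Step by step:
`a = {'x': [6, 4], 'y': [9, 2]}` → a = {'x': [6, 4], 'y': [9, 2]}
`b = a.copy()` → b = {'x': [6, 4], 'y': [9, 2]}
`b['z'] = [2, 3]` → b = {'x': [6, 4], 'y': [9, 2], 'z': [2, 3]}
`a['x'].append(120)` → a = {'x': [6, 4, 120], 'y': [9, 2]}; b = {'x': [6, 4, 120], 'y': [9, 2], 'z': [2, 3]}
`print(a)` → prints {'x': [6, 4, 120], 'y': [9, 2]}
`print(b)` → prints {'x': [6, 4, 120], 'y': [9, 2], 'z': [2, 3]}

Answer:
{'x': [6, 4, 120], 'y': [9, 2]}
{'x': [6, 4, 120], 'y': [9, 2], 'z': [2, 3]}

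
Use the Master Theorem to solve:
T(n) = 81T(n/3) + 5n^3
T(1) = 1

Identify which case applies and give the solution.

a=81, b=3, f(n)=5n^3. log_3(81) = 4. Since c=3 < 4, Case 1 applies: T(n) = Θ(n^log_b(a)) = O(n^4).

Answer: O(n^4) - Case 1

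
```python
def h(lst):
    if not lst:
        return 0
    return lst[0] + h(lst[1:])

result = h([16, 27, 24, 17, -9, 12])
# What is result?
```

16 + 27 + 24 + 17 + (-9) + 12 + 0 = 87

Answer: 87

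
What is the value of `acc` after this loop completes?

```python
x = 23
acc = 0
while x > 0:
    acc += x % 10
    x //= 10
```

Sum digits of 23
`acc` takes the values: 0 → 3 → 5

Answer: 5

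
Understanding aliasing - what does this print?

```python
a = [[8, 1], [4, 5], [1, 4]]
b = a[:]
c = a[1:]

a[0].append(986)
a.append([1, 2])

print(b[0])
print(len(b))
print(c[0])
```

Key concept: slice with nested mutation.
Step by step:
`a = [[8, 1], [4, 5], [1, 4]]` → a = [[8, 1], [4, 5], [1, 4]]
`b = a[:]` → b = [[8, 1], [4, 5], [1, 4]]
`c = a[1:]` → c = [[4, 5], [1, 4]]
`a[0].append(986)` → a = [[8, 1, 986], [4, 5], [1, 4]]; b = [[8, 1, 986], [4, 5], [1, 4]]
`a.append([1, 2])` → a = [[8, 1, 986], [4, 5], [1, 4], [1, 2]]
`print(b[0])` → prints [8, 1, 986]
`print(len(b))` → prints 3
`print(c[0])` → prints [4, 5]

Answer:
[8, 1, 986]
3
[4, 5]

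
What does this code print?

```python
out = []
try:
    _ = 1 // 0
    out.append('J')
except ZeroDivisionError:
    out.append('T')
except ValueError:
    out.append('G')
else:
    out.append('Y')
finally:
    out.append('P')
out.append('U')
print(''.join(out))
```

Execution trace: 'T' (except ZeroDivisionError) → 'P' (finally) → 'U' (after the try/except). Output: TPU

Answer: TPU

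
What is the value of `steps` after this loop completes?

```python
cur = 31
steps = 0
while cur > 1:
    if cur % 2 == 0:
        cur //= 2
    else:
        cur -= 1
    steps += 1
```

Steps to reduce 31 to 1
`steps` takes the values: 0 → 1 → 2 → 3 → 4 → 5 → 6 → 7 → 8

Answer: 8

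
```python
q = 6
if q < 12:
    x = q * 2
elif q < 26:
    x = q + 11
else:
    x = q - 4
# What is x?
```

Trace:
`q = 6` → q = 6
`if q < 12: ...` → q < 12 is True → x = 12
So x = 12

Answer: 12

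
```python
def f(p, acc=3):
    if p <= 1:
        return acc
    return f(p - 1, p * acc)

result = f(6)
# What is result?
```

Accumulator trace (n, acc): (6, 3) -> (5, 18) -> (4, 90) -> (3, 360) -> (2, 1080) -> (1, 2160) -> return 2160

Answer: 2160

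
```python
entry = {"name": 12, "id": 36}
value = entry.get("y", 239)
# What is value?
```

Trace:
`entry = {"name": 12, "id": 36}` → entry = {'name': 12, 'id': 36}
`value = entry.get("y", 239)` → value = 239
So value = 239

Answer: 239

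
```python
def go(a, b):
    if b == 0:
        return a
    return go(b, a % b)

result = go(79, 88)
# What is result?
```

go(79, 88) -> go(88, 79) -> go(79, 9) -> go(9, 7) -> go(7, 2) -> go(2, 1) -> go(1, 0) -> 1

Answer: 1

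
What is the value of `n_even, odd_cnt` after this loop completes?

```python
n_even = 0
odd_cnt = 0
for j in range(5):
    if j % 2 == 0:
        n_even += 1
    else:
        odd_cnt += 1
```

Count evens and odds in range(5)
`n_even, odd_cnt` takes the values: (0, 0) → (1, 0) → (1, 1) → (2, 1) → (2, 2) → (3, 2)

Answer: 3, 2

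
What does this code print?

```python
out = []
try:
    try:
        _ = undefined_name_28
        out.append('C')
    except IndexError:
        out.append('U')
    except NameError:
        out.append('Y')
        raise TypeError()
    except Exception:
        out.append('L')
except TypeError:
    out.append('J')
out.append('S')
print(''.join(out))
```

Execution trace: 'Y' (inner except NameError) → 'J' (outer except TypeError) → 'S' (after the try/except). Output: YJS

Answer: YJS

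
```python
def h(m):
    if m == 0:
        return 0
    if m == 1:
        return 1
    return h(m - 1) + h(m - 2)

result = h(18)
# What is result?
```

Build up from base cases: h(0)=0, h(1)=1, h(2)=1, h(3)=2, h(4)=3, h(5)=5, h(6)=8, ..., h(18)=2584

Answer: 2584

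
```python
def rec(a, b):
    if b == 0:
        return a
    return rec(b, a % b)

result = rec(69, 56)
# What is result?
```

rec(69, 56) -> rec(56, 13) -> rec(13, 4) -> rec(4, 1) -> rec(1, 0) -> 1

Answer: 1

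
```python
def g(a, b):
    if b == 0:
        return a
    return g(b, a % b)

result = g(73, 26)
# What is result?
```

g(73, 26) -> g(26, 21) -> g(21, 5) -> g(5, 1) -> g(1, 0) -> 1

Answer: 1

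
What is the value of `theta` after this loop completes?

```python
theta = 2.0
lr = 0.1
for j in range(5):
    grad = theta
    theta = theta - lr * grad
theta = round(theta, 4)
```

Gradient descent: w = 2.0 * (1 - 0.1)^5
`theta` takes the values: 2.0 → 1.8 → 1.62 → 1.458 → 1.3122 → 1.18098 → 1.181

Answer: 1.181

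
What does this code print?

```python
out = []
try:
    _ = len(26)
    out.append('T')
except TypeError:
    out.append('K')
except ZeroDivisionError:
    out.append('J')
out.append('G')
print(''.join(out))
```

Execution trace: 'K' (except TypeError) → 'G' (after the try/except). Output: KG

Answer: KG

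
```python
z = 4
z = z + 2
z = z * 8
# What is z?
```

Trace:
`z = 4` → z = 4
`z = z + 2` → z = 6
`z = z * 8` → z = 48
So z = 48

Answer: 48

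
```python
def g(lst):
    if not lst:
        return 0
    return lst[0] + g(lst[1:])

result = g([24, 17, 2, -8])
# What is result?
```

24 + 17 + 2 + (-8) + 0 = 35

Answer: 35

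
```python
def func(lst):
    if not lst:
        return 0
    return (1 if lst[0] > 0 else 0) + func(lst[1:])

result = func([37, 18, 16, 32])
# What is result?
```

Count of positive elements in [37, 18, 16, 32] = 4

Answer: 4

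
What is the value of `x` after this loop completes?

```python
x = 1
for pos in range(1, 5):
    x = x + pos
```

Start at 1, add 1 through 4
`x` takes the values: 1 → 2 → 4 → 7 → 11

Answer: 11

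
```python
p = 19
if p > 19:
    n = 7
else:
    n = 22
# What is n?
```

Trace:
`p = 19` → p = 19
`if p > 19: ...` → p > 19 is False, take else branch → n = 22
So n = 22

Answer: 22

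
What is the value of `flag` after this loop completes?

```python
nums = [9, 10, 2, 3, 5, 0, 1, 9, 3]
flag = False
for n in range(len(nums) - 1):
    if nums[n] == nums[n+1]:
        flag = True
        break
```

Check consecutive duplicates in [9, 10, 2, 3, 5, 0, 1, 9, 3]
`flag` takes the values: False

Answer: False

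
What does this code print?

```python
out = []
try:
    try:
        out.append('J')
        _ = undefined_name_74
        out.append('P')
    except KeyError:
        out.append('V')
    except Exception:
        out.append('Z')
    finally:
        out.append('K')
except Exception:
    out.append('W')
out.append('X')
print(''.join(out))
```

Execution trace: 'J' (inner try body) → 'Z' (inner except Exception) → 'K' (inner finally) → 'X' (after the try/except). Output: JZKX

Answer: JZKX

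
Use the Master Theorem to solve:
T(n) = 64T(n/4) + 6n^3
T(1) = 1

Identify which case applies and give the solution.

a=64, b=4, f(n)=6n^3. log_4(64) = 3. Since c=3 = 3, Case 2 applies: T(n) = Θ(n^log_b(a) · log n) = O(n^3 log n).

Answer: O(n^3 log n) - Case 2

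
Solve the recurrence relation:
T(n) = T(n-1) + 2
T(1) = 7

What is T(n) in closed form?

Unrolling: T(n) = T(1) + 2·(n-1) = 7 + 2(n-1) = 2n + 5.

Answer: T(n) = 2n + 5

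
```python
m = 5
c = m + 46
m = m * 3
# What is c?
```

Trace:
`m = 5` → m = 5
`c = m + 46` → c = 51
`m = m * 3` → m = 15
So c = 51

Answer: 51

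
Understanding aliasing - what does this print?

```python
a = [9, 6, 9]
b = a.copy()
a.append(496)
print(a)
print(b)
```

Key concept: list.copy() creates independent copy.
Step by step:
`a = [9, 6, 9]` → a = [9, 6, 9]
`b = a.copy()` → b = [9, 6, 9]
`a.append(496)` → a = [9, 6, 9, 496]
`print(a)` → prints [9, 6, 9, 496]
`print(b)` → prints [9, 6, 9]

Answer:
[9, 6, 9, 496]
[9, 6, 9]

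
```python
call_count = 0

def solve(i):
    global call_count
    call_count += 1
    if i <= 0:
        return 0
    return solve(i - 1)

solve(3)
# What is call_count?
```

Linear recursion stepping by 1: 4 calls from i=3 down to ≤0.

Answer: 4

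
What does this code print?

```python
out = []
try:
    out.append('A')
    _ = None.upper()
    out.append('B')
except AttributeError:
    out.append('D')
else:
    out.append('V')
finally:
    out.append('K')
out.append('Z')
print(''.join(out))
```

Execution trace: 'A' (try body) → 'D' (except AttributeError) → 'K' (finally) → 'Z' (after the try/except). Output: ADKZ

Answer: ADKZ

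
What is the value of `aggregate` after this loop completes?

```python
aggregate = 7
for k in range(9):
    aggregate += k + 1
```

Start at 7, add 1 to 9 = 52
`aggregate` takes the values: 7 → 8 → 10 → 13 → 17 → 22 → 28 → 35 → 43 → 52

Answer: 52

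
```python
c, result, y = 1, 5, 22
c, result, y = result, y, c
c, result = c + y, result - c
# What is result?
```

Trace:
`c, result, y = 1, 5, 22` → c = 1; result = 5; y = 22
`c, result, y = result, y, c` → c = 5; result = 22; y = 1
`c, result = c + y, result - c` → c = 6; result = 17
So result = 17

Answer: 17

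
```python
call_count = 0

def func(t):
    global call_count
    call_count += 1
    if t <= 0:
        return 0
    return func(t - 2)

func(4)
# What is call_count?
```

Linear recursion stepping by 2: 3 calls from t=4 down to ≤0.

Answer: 3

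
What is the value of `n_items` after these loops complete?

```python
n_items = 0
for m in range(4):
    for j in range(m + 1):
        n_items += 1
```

Triangle: 1 + 2 + ... + 4
`n_items` takes the values: 0 → 1 → 2 → 3 → 4 → 5 → 6 → 7 → 8 → 9 → 10

Answer: 10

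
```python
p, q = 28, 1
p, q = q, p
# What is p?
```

Trace:
`p, q = 28, 1` → p = 28; q = 1
`p, q = q, p` → p = 1; q = 28
So p = 1

Answer: 1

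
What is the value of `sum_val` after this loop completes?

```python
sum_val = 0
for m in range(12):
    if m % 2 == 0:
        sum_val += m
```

Sum of even numbers 0 to 11
`sum_val` takes the values: 0 → 2 → 6 → 12 → 20 → 30

Answer: 30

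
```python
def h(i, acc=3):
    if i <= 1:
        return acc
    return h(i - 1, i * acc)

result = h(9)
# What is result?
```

Accumulator trace (n, acc): (9, 3) -> (8, 27) -> (7, 216) -> (6, 1512) -> (5, 9072) -> (4, 45360) -> (3, 181440) -> (2, 544320) -> (1, 1088640) -> return 1088640

Answer: 1088640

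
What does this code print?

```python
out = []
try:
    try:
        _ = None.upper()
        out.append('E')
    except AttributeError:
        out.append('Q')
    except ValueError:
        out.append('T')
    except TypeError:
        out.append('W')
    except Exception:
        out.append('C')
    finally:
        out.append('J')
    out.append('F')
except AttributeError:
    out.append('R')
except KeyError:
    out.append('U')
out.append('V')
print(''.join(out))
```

Execution trace: 'Q' (inner except AttributeError) → 'J' (inner finally) → 'F' (try body, no exception) → 'V' (after the try/except). Output: QJFV

Answer: QJFV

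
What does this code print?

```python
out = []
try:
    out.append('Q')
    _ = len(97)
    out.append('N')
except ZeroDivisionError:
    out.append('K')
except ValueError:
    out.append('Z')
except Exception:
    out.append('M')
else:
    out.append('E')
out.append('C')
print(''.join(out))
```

Execution trace: 'Q' (try body) → 'M' (except Exception) → 'C' (after the try/except). Output: QMC

Answer: QMC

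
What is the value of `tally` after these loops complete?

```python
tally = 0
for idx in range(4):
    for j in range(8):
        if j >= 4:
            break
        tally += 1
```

Inner breaks at 4, outer runs 4 times
`tally` takes the values: 0 → 1 → 2 → 3 → 4 → 5 → 6 → 7 → 8 → 9 → 10 → 11 → 12 → 13 → 14 → 15 → 16

Answer: 16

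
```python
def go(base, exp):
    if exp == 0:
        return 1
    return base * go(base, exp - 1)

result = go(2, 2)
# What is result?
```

go(2, 2) = 2 * 2 = 4

Answer: 4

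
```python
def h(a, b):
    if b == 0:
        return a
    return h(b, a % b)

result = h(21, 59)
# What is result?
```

h(21, 59) -> h(59, 21) -> h(21, 17) -> h(17, 4) -> h(4, 1) -> h(1, 0) -> 1

Answer: 1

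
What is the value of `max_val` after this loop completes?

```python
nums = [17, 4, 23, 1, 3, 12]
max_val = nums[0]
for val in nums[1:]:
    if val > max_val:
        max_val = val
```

Maximum of [17, 4, 23, 1, 3, 12]
`max_val` takes the values: 17 → 23

Answer: 23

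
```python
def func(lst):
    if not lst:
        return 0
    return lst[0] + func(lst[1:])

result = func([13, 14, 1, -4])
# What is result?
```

13 + 14 + 1 + (-4) + 0 = 24

Answer: 24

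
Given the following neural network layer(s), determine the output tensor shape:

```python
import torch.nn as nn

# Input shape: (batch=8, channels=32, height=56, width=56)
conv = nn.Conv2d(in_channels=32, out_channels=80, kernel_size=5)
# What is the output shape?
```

Input: (8, 32, 56, 56) -> Output: (8, 80, 52, 52)

Answer: (8, 80, 52, 52)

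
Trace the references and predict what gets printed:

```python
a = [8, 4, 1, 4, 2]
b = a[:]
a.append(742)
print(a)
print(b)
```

Key concept: slice [:] creates copy.
Step by step:
`a = [8, 4, 1, 4, 2]` → a = [8, 4, 1, 4, 2]
`b = a[:]` → b = [8, 4, 1, 4, 2]
`a.append(742)` → a = [8, 4, 1, 4, 2, 742]
`print(a)` → prints [8, 4, 1, 4, 2, 742]
`print(b)` → prints [8, 4, 1, 4, 2]

Answer:
[8, 4, 1, 4, 2, 742]
[8, 4, 1, 4, 2]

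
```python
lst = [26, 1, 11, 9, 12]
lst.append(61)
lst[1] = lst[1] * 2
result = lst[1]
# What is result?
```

Trace:
`lst = [26, 1, 11, 9, 12]` → lst = [26, 1, 11, 9, 12]
`lst.append(61)` → lst = [26, 1, 11, 9, 12, 61]
`lst[1] = lst[1] * 2` → lst = [26, 2, 11, 9, 12, 61]
`result = lst[1]` → result = 2
So result = 2

Answer: 2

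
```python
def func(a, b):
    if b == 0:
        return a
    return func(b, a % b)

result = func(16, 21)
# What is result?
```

func(16, 21) -> func(21, 16) -> func(16, 5) -> func(5, 1) -> func(1, 0) -> 1

Answer: 1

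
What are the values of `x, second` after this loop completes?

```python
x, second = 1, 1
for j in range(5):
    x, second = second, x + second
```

Fibonacci: after 5 iterations
`x, second` takes the values: (1, 1) → (1, 2) → (2, 3) → (3, 5) → (5, 8) → (8, 13)

Answer: 8, 13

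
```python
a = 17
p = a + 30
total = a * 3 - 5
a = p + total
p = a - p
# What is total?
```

Trace:
`a = 17` → a = 17
`p = a + 30` → p = 47
`total = a * 3 - 5` → total = 46
`a = p + total` → a = 93
`p = a - p` → p = 46
So total = 46

Answer: 46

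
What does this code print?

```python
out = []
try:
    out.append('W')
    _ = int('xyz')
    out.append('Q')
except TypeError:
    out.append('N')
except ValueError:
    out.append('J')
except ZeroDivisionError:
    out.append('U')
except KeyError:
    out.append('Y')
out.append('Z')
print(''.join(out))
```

Execution trace: 'W' (try body) → 'J' (except ValueError) → 'Z' (after the try/except). Output: WJZ

Answer: WJZ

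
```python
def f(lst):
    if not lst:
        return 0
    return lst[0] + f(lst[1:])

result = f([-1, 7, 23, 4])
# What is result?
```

(-1) + 7 + 23 + 4 + 0 = 33

Answer: 33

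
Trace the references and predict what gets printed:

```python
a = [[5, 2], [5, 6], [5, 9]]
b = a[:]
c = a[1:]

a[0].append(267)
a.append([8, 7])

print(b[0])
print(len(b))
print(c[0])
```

Key concept: slice with nested mutation.
Step by step:
`a = [[5, 2], [5, 6], [5, 9]]` → a = [[5, 2], [5, 6], [5, 9]]
`b = a[:]` → b = [[5, 2], [5, 6], [5, 9]]
`c = a[1:]` → c = [[5, 6], [5, 9]]
`a[0].append(267)` → a = [[5, 2, 267], [5, 6], [5, 9]]; b = [[5, 2, 267], [5, 6], [5, 9]]
`a.append([8, 7])` → a = [[5, 2, 267], [5, 6], [5, 9], [8, 7]]
`print(b[0])` → prints [5, 2, 267]
`print(len(b))` → prints 3
`print(c[0])` → prints [5, 6]

Answer:
[5, 2, 267]
3
[5, 6]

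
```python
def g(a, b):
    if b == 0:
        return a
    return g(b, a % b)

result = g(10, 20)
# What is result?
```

g(10, 20) -> g(20, 10) -> g(10, 0) -> 10

Answer: 10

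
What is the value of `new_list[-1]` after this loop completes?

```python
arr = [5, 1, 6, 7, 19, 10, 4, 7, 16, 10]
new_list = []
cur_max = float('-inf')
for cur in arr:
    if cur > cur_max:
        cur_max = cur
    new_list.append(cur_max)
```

Running max ends at 19
`new_list` takes the values: [] → [5] → [5, 5] → [5, 5, 6] → [5, 5, 6, 7] → [5, 5, 6, 7, 19] → [5, 5, 6, 7, 19, 19] → [5, 5, 6, 7, 19, 19, 19] → [5, 5, 6, 7, 19, 19, 19, 19] → [5, 5, 6, 7, 19, 19, 19, 19, 19] → [5, 5, 6, 7, 19, 19, 19, 19, 19, 19]
So `new_list[-1]` = 19

Answer: 19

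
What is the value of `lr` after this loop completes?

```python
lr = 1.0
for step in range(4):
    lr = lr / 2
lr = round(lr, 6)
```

Halving LR 4 times: 1 / 2^4
`lr` takes the values: 1.0 → 0.5 → 0.25 → 0.125 → 0.0625

Answer: 0.0625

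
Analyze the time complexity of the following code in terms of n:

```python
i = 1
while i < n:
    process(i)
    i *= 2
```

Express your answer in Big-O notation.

This is Logarithmic loop. Time complexity: O(log n).

Answer: O(log n)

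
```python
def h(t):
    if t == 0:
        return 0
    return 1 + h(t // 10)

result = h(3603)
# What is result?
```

Count of digits of 3603: 4

Answer: 4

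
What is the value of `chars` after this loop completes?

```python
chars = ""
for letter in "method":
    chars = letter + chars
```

Reverse 'method'
`chars` takes the values: "" → "m" → "em" → "tem" → "htem" → "ohtem" → "dohtem"

Answer: "dohtem"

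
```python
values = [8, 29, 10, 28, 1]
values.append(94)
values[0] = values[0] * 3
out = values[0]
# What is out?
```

Trace:
`values = [8, 29, 10, 28, 1]` → values = [8, 29, 10, 28, 1]
`values.append(94)` → values = [8, 29, 10, 28, 1, 94]
`values[0] = values[0] * 3` → values = [24, 29, 10, 28, 1, 94]
`out = values[0]` → out = 24
So out = 24

Answer: 24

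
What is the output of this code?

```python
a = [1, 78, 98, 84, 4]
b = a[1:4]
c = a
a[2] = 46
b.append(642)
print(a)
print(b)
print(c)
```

Key concept: slice vs alias.
Step by step:
`a = [1, 78, 98, 84, 4]` → a = [1, 78, 98, 84, 4]
`b = a[1:4]` → b = [78, 98, 84]
`c = a` → c = [1, 78, 98, 84, 4] (same object as a)
`a[2] = 46` → a = [1, 78, 46, 84, 4] (same object as c); c = [1, 78, 46, 84, 4] (same object as a)
`b.append(642)` → b = [78, 98, 84, 642]
`print(a)` → prints [1, 78, 46, 84, 4]
`print(b)` → prints [78, 98, 84, 642]
`print(c)` → prints [1, 78, 46, 84, 4]

Answer:
[1, 78, 46, 84, 4]
[78, 98, 84, 642]
[1, 78, 46, 84, 4]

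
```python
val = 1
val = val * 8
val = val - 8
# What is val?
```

Trace:
`val = 1` → val = 1
`val = val * 8` → val = 8
`val = val - 8` → val = 0
So val = 0

Answer: 0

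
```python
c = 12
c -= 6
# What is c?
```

Trace:
`c = 12` → c = 12
`c -= 6` → c = 6
So c = 6

Answer: 6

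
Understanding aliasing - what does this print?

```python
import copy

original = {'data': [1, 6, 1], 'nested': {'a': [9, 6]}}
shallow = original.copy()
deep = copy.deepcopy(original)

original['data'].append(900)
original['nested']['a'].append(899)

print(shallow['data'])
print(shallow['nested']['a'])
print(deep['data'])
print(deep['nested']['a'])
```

Key concept: comparing shallow vs deep copy.
Step by step:
`original = {'data': [1, 6, 1], 'nested': {'a': [9, 6]}}` → original = {'data': [1, 6, 1], 'nested': {'a': [9, 6]}}
`shallow = original.copy()` → shallow = {'data': [1, 6, 1], 'nested': {'a': [9, 6]}}
`deep = copy.deepcopy(original)` → deep = {'data': [1, 6, 1], 'nested': {'a': [9, 6]}}
`original['data'].append(900)` → original = {'data': [1, 6, 1, 900], 'nested': {'a': [9, 6]}}; shallow = {'data': [1, 6, 1, 900], 'nested': {'a': [9, 6]}}
`original['nested']['a'].append(899)` → original = {'data': [1, 6, 1, 900], 'nested': {'a': [9, 6, 899]}}; shallow = {'data': [1, 6, 1, 900], 'nested': {'a': [9, 6, 899]}}
`print(shallow['data'])` → prints [1, 6, 1, 900]
`print(shallow['nested']['a'])` → prints [9, 6, 899]
`print(deep['data'])` → prints [1, 6, 1]
`print(deep['nested']['a'])` → prints [9, 6]

Answer:
[1, 6, 1, 900]
[9, 6, 899]
[1, 6, 1]
[9, 6]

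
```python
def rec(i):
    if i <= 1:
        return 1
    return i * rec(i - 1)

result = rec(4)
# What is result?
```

rec(4) = 4 * 3 * 2 * 1 = 24

Answer: 24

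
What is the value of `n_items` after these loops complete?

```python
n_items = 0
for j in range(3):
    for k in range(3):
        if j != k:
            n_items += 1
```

3² - 3 (exclude diagonal)
`n_items` takes the values: 0 → 1 → 2 → 3 → 4 → 5 → 6

Answer: 6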